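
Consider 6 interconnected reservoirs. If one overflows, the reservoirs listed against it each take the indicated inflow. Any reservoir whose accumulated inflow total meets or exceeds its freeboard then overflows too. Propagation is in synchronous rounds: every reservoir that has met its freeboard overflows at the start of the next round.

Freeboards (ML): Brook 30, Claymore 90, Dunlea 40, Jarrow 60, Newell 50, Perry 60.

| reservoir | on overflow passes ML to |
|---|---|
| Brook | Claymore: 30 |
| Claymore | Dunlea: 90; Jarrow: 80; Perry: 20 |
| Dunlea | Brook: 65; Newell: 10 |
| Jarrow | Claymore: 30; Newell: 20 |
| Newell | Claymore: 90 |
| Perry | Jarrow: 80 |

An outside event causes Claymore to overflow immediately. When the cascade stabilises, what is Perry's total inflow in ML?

Round 1 — Claymore overflows (initial).
  Dunlea: +90 → 90 ≥ 40
  Jarrow: +80 → 80 ≥ 60
  Perry: +20 → 20 < 60
Round 2 — Dunlea, Jarrow overflow.
  Brook: +65 → 65 ≥ 30
  Newell: +10+20 → 30 < 50
Round 3 — Brook overflows.
No further overflows.

20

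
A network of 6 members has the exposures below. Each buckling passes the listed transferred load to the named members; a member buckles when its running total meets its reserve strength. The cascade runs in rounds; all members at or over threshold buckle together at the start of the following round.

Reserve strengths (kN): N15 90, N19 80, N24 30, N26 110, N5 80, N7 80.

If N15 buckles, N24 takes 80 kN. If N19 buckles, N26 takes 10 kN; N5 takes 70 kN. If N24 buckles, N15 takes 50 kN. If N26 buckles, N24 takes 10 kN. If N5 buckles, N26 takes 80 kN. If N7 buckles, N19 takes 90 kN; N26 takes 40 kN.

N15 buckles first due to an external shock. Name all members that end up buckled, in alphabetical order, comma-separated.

Round 1 — N15 buckles (initial).
  N24: +80 → 80 ≥ 30
Round 2 — N24 buckles.
No further bucklings.

N15, N24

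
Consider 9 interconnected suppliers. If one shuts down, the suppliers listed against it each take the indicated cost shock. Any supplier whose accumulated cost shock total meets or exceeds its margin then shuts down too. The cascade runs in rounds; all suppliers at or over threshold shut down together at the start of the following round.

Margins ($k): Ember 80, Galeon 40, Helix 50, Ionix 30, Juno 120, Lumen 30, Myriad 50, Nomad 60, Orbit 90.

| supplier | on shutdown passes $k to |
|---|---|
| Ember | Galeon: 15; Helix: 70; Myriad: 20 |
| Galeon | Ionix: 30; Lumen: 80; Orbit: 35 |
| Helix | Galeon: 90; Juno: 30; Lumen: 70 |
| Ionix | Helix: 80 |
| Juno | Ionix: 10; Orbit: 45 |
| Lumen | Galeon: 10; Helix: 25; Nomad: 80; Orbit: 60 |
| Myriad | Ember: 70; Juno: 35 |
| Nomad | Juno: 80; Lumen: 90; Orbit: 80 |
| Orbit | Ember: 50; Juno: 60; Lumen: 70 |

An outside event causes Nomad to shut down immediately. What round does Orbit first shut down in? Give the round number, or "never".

Round 1 — Nomad shuts down (initial).
  Juno: +80 → 80 < 120
  Lumen: +90 → 90 ≥ 30
  Orbit: +80 → 80 < 90
Round 2 — Lumen shuts down.
  Galeon: +10 → 10 < 40
  Helix: +25 → 25 < 50
  Orbit: +60 → 140 ≥ 90
Round 3 — Orbit shuts down.
  Ember: +50 → 50 < 80
  Juno: +60 → 140 ≥ 120
Round 4 — Juno shuts down.
  Ionix: +10 → 10 < 30
No further shutdowns.

3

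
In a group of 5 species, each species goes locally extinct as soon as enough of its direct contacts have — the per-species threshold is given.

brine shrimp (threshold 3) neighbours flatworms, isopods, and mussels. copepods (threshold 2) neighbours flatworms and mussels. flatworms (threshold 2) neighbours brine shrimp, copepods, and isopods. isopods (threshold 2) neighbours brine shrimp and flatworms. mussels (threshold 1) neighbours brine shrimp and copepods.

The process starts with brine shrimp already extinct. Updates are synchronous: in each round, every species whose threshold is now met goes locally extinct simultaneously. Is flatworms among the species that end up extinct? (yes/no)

Round 1 — brine shrimp goes locally extinct (initial).
Round 2 — checking thresholds:
  flatworms: 1 of 3 neighbours < 2, below threshold.
  isopods: 1 of 2 neighbours < 2, below threshold.
  mussels: 1 of 2 neighbours ≥ 1, goes locally extinct.
Round 3 — no new extinctions; cascade stops.

no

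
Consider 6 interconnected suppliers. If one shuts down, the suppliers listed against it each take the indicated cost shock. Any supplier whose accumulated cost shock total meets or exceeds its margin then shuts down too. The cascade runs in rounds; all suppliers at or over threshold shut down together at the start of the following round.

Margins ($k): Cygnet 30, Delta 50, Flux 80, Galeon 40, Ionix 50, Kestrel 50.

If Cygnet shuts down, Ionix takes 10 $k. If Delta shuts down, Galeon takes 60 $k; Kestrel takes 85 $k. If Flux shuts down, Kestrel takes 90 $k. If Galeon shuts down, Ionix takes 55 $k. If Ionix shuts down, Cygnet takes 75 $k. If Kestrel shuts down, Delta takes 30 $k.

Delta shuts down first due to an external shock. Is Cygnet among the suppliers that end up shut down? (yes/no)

Round 1 — Delta shuts down (initial).
  Galeon: +60 → 60 ≥ 40
  Kestrel: +85 → 85 ≥ 50
Round 2 — Galeon, Kestrel shut down.
  Ionix: +55 → 55 ≥ 50
Round 3 — Ionix shuts down.
  Cygnet: +75 → 75 ≥ 30
Round 4 — Cygnet shuts down.
No further shutdowns.

yes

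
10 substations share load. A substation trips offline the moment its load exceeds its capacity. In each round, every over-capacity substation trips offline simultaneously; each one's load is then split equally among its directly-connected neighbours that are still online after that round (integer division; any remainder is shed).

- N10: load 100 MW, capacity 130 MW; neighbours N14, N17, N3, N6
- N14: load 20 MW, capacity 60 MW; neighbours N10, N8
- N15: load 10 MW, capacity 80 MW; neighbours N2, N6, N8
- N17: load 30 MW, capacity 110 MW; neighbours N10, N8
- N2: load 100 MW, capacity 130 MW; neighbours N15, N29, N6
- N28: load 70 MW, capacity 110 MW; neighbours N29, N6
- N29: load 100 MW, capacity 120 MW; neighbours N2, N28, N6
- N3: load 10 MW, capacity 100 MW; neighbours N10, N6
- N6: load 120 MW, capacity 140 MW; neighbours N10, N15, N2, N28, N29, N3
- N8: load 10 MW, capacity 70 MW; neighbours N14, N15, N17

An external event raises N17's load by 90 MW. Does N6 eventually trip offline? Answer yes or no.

Round 1 — N17 at 120 > 110. N17 trips offline.
  N17 sheds 120 MW to N10, N8: 60 each.
    N10: 100+60 = 160 > 130
    N8: 10+60 = 70 ≤ 70
Round 2 — N10 trips offline.
  N10 sheds 160 MW to N14, N3, N6: 53 each (1 lost).
    N14: 20+53 = 73 > 60
    N3: 10+53 = 63 ≤ 100
    N6: 120+53 = 173 > 140
Round 3 — N14, N6 trip offline.
  N14 sheds 73 MW to N8: 73 each.
    N8: 70+73 = 143 > 70
  N6 sheds 173 MW to N15, N2, N28, N29, N3: 34 each (3 lost).
    N15: 10+34 = 44 ≤ 80
    N2: 100+34 = 134 > 130
    N28: 70+34 = 104 ≤ 110
    N29: 100+34 = 134 > 120
    N3: 63+34 = 97 ≤ 100
Round 4 — N2, N29, N8 trip offline.
  N2 sheds 134 MW to N15: 134 each.
    N15: 44+134 = 178 > 80
  N29 sheds 134 MW to N28: 134 each.
    N28: 104+134 = 238 > 110
  N8 sheds 143 MW to N15: 143 each.
    N15: 178+143 = 321 > 80
Round 5 — N15, N28 trip offline.
  N15 sheds 321 MW: no online neighbours, lost.
  N28 sheds 238 MW: no online neighbours, lost.
No further trips.

yes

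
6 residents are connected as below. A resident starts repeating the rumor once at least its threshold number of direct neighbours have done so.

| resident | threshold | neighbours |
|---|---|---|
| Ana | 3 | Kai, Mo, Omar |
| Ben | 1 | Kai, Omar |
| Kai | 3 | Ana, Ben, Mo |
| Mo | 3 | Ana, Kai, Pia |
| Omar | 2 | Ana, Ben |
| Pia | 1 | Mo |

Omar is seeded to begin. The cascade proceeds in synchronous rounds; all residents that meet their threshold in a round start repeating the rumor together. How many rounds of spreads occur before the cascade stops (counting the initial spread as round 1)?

Round 1 — Omar starts repeating the rumor (initial).
Round 2 — checking thresholds:
  Ana: 1 of 3 neighbours < 3, below threshold.
  Ben: 1 of 2 neighbours ≥ 1, starts repeating the rumor.
Round 3 — no new spreads; cascade stops.

2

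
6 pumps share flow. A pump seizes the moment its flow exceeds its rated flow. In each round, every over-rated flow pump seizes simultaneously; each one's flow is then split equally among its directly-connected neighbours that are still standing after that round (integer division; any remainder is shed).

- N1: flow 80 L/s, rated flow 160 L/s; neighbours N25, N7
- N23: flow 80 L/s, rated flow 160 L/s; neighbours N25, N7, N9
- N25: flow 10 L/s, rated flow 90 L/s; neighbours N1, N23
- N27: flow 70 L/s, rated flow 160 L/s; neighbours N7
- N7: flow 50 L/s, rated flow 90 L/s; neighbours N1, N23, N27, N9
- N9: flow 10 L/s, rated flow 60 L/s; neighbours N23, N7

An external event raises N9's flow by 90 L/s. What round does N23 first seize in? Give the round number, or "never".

3

Round 1 — N9 at 100 > 60. N9 seizes.
  N9 sheds 100 L/s to N23, N7: 50 each.
    N23: 80+50 = 130 ≤ 160
    N7: 50+50 = 100 > 90
Round 2 — N7 seizes.
  N7 sheds 100 L/s to N1, N23, N27: 33 each (1 lost).
    N1: 80+33 = 113 ≤ 160
    N23: 130+33 = 163 > 160
    N27: 70+33 = 103 ≤ 160
Round 3 — N23 seizes.
  N23 sheds 163 L/s to N25: 163 each.
    N25: 10+163 = 173 > 90
Round 4 — N25 seizes.
  N25 sheds 173 L/s to N1: 173 each.
    N1: 113+173 = 286 > 160
Round 5 — N1 seizes.
  N1 sheds 286 L/s: no online neighbours, lost.
No further seizures.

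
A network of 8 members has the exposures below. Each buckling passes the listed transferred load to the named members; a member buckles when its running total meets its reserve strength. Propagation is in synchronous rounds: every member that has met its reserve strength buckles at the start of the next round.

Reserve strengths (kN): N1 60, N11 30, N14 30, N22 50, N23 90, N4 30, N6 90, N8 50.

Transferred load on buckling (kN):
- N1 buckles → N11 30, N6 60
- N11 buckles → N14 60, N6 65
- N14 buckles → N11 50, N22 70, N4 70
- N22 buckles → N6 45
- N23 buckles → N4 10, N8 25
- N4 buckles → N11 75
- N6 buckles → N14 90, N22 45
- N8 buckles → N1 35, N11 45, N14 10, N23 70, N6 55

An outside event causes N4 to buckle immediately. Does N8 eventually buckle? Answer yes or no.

Round 1 — N4 buckles (initial).
  N11: +75 → 75 ≥ 30
Round 2 — N11 buckles.
  N14: +60 → 60 ≥ 30
  N6: +65 → 65 < 90
Round 3 — N14 buckles.
  N22: +70 → 70 ≥ 50
Round 4 — N22 buckles.
  N6: +45 → 110 ≥ 90
Round 5 — N6 buckles.
No further bucklings.

no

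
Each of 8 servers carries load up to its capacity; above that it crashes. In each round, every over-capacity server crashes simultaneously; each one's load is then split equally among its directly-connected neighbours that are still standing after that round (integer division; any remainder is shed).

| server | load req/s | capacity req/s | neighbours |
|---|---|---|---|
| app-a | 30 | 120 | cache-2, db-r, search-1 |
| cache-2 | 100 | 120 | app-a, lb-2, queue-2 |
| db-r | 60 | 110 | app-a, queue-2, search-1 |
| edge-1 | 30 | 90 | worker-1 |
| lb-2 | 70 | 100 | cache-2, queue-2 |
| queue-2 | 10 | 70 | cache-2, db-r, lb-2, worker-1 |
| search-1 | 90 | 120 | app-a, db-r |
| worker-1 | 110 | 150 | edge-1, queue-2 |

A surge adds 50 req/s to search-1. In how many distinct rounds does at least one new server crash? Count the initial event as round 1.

5

Round 1 — search-1 at 140 > 120. search-1 crashes.
  search-1 sheds 140 req/s to app-a, db-r: 70 each.
    app-a: 30+70 = 100 ≤ 120
    db-r: 60+70 = 130 > 110
Round 2 — db-r crashes.
  db-r sheds 130 req/s to app-a, queue-2: 65 each.
    app-a: 100+65 = 165 > 120
    queue-2: 10+65 = 75 > 70
Round 3 — app-a, queue-2 crash.
  app-a sheds 165 req/s to cache-2: 165 each.
    cache-2: 100+165 = 265 > 120
  queue-2 sheds 75 req/s to cache-2, lb-2, worker-1: 25 each.
    cache-2: 265+25 = 290 > 120
    lb-2: 70+25 = 95 ≤ 100
    worker-1: 110+25 = 135 ≤ 150
Round 4 — cache-2 crashes.
  cache-2 sheds 290 req/s to lb-2: 290 each.
    lb-2: 95+290 = 385 > 100
Round 5 — lb-2 crashes.
  lb-2 sheds 385 req/s: no online neighbours, lost.
No further crashes.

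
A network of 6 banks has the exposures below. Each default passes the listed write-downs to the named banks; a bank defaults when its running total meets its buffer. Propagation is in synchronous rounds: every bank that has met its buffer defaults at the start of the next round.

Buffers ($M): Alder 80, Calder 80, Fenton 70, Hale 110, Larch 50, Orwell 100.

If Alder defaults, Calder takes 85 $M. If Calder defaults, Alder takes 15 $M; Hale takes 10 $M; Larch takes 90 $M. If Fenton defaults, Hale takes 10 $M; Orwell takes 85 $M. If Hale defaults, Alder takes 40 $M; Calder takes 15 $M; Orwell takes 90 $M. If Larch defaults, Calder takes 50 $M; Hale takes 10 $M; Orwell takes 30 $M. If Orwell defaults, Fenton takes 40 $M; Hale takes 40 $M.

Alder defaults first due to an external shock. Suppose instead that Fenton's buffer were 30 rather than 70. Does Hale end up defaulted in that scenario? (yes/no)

With Fenton's buffer at 30:
Round 1 — Alder defaults (initial).
  Calder: +85 → 85 ≥ 80
Round 2 — Calder defaults.
  Hale: +10 → 10 < 110
  Larch: +90 → 90 ≥ 50
Round 3 — Larch defaults.
  Hale: +10 → 20 < 110
  Orwell: +30 → 30 < 100
No further defaults.

no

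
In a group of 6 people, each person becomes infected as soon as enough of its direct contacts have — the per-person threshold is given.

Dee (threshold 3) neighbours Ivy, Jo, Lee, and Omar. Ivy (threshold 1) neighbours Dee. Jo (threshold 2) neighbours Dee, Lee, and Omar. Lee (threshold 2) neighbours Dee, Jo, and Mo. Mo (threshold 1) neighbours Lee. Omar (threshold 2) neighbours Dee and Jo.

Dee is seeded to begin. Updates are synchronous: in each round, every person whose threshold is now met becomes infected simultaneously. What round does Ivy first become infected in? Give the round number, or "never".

Round 1 — Dee becomes infected (initial).
Round 2 — checking thresholds:
  Ivy: 1 of 1 neighbours ≥ 1, becomes infected.
  Jo: 1 of 3 neighbours < 2, below threshold.
  Lee: 1 of 3 neighbours < 2, below threshold.
  Omar: 1 of 2 neighbours < 2, below threshold.
Round 3 — no new infections; cascade stops.

2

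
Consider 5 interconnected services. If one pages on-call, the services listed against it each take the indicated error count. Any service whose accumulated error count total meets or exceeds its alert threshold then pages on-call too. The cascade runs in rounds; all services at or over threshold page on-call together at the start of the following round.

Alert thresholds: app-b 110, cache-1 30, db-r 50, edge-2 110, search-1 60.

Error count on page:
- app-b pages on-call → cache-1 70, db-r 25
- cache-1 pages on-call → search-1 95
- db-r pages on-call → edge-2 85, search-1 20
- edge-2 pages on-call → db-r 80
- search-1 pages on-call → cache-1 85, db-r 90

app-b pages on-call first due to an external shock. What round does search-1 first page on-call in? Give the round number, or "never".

3

Round 1 — app-b pages on-call (initial).
  cache-1: +70 → 70 ≥ 30
  db-r: +25 → 25 < 50
Round 2 — cache-1 pages on-call.
  search-1: +95 → 95 ≥ 60
Round 3 — search-1 pages on-call.
  db-r: +90 → 115 ≥ 50
Round 4 — db-r pages on-call.
  edge-2: +85 → 85 < 110
No further pages.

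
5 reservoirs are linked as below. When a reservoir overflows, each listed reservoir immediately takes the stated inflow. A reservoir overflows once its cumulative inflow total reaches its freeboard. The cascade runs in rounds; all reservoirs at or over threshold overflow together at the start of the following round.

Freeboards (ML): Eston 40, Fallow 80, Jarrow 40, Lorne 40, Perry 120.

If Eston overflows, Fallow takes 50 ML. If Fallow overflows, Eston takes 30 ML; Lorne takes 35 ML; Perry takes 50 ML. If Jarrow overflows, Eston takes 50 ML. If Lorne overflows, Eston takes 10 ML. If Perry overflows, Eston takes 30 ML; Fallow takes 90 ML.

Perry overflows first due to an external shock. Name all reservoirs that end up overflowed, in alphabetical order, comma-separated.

Round 1 — Perry overflows (initial).
  Eston: +30 → 30 < 40
  Fallow: +90 → 90 ≥ 80
Round 2 — Fallow overflows.
  Eston: +30 → 60 ≥ 40
  Lorne: +35 → 35 < 40
Round 3 — Eston overflows.
No further overflows.

Eston, Fallow, Perry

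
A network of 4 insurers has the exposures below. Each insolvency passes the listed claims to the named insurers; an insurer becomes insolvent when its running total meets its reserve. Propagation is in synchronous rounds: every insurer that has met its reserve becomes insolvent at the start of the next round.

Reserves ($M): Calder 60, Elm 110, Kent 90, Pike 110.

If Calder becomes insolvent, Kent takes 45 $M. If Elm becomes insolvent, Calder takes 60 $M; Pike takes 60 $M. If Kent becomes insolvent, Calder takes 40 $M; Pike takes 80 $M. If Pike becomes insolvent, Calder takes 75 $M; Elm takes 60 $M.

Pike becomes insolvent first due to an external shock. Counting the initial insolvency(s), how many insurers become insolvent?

2

Round 1 — Pike becomes insolvent (initial).
  Calder: +75 → 75 ≥ 60
  Elm: +60 → 60 < 110
Round 2 — Calder becomes insolvent.
  Kent: +45 → 45 < 90
No further insolvencies.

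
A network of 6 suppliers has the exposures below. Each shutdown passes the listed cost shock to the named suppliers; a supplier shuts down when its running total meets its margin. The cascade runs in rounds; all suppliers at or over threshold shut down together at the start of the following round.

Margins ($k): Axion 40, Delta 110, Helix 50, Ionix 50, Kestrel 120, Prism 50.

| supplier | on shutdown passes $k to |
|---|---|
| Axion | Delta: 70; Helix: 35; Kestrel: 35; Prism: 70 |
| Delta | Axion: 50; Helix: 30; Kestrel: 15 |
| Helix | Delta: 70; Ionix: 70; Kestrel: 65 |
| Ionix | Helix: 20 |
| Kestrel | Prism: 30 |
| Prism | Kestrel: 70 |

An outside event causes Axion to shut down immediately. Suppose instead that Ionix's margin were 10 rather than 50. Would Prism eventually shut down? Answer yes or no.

yes

With Ionix's margin at 10:
Round 1 — Axion shuts down (initial).
  Delta: +70 → 70 < 110
  Helix: +35 → 35 < 50
  Kestrel: +35 → 35 < 120
  Prism: +70 → 70 ≥ 50
Round 2 — Prism shuts down.
  Kestrel: +70 → 105 < 120
No further shutdowns.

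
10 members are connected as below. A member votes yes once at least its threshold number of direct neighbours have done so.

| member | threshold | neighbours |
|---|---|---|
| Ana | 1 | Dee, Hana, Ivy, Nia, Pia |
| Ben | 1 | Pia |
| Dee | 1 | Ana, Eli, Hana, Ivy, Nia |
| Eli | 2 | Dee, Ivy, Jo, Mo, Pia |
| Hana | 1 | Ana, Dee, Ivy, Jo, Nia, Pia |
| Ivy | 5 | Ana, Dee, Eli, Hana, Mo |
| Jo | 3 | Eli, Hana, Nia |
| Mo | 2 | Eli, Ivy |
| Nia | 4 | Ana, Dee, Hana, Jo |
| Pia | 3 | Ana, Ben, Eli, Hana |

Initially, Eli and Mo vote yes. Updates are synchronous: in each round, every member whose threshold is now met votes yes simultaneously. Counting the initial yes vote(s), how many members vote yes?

8

Round 1 — Eli, Mo vote yes (initial).
Round 2 — checking thresholds:
  Dee: 1 of 5 neighbours ≥ 1, votes yes.
  Ivy: 2 of 5 neighbours < 5, below threshold.
  Jo: 1 of 3 neighbours < 3, below threshold.
  Pia: 1 of 4 neighbours < 3, below threshold.
Round 3 — checking thresholds:
  Ana: 1 of 5 neighbours ≥ 1, votes yes.
  Hana: 1 of 6 neighbours ≥ 1, votes yes.
  Ivy: 3 of 5 neighbours < 5, below threshold.
  Jo: 1 of 3 neighbours < 3, below threshold.
  Nia: 1 of 4 neighbours < 4, below threshold.
  Pia: 1 of 4 neighbours < 3, below threshold.
Round 4 — checking thresholds:
  Ivy: 5 of 5 neighbours ≥ 5, votes yes.
  Jo: 2 of 3 neighbours < 3, below threshold.
  Nia: 3 of 4 neighbours < 4, below threshold.
  Pia: 3 of 4 neighbours ≥ 3, votes yes.
Round 5 — checking thresholds:
  Ben: 1 of 1 neighbours ≥ 1, votes yes.
  Jo: 2 of 3 neighbours < 3, below threshold.
  Nia: 3 of 4 neighbours < 4, below threshold.
Round 6 — no new yes votes; cascade stops.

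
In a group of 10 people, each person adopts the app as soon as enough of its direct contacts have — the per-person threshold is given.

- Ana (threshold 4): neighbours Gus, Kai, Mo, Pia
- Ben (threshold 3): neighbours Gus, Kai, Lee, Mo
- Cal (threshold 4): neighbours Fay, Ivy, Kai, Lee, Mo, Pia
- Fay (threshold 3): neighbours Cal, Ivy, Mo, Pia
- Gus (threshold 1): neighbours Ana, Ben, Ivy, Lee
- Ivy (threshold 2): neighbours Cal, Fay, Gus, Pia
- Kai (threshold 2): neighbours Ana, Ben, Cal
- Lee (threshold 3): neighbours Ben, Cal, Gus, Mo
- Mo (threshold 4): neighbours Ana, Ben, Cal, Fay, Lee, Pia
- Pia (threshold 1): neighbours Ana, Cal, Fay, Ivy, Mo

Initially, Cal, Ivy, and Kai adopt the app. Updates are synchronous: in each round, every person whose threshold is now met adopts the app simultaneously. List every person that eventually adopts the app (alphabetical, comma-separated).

Round 1 — Cal, Ivy, Kai adopt the app (initial).
Round 2 — checking thresholds:
  Ana: 1 of 4 neighbours < 4, holds.
  Ben: 1 of 4 neighbours < 3, holds.
  Fay: 2 of 4 neighbours < 3, holds.
  Gus: 1 of 4 neighbours ≥ 1, adopts the app.
  Lee: 1 of 4 neighbours < 3, holds.
  Mo: 1 of 6 neighbours < 4, holds.
  Pia: 2 of 5 neighbours ≥ 1, adopts the app.
Round 3 — checking thresholds:
  Ana: 3 of 4 neighbours < 4, holds.
  Ben: 2 of 4 neighbours < 3, holds.
  Fay: 3 of 4 neighbours ≥ 3, adopts the app.
  Lee: 2 of 4 neighbours < 3, holds.
  Mo: 2 of 6 neighbours < 4, holds.
Round 4 — no new adoptions; cascade stops.

Cal, Fay, Gus, Ivy, Kai, Pia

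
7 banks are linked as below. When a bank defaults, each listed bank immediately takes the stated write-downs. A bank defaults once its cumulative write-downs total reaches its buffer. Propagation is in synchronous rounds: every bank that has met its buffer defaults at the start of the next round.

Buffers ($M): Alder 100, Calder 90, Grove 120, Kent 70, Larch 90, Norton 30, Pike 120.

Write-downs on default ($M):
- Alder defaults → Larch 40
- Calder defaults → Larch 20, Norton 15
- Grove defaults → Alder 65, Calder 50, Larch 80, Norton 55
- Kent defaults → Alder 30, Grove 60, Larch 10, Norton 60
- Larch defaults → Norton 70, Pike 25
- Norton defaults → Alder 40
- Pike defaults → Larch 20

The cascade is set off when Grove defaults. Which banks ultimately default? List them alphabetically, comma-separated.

Alder, Grove, Larch, Norton

Round 1 — Grove defaults (initial).
  Alder: +65 → 65 < 100
  Calder: +50 → 50 < 90
  Larch: +80 → 80 < 90
  Norton: +55 → 55 ≥ 30
Round 2 — Norton defaults.
  Alder: +40 → 105 ≥ 100
Round 3 — Alder defaults.
  Larch: +40 → 120 ≥ 90
Round 4 — Larch defaults.
  Pike: +25 → 25 < 120
No further defaults.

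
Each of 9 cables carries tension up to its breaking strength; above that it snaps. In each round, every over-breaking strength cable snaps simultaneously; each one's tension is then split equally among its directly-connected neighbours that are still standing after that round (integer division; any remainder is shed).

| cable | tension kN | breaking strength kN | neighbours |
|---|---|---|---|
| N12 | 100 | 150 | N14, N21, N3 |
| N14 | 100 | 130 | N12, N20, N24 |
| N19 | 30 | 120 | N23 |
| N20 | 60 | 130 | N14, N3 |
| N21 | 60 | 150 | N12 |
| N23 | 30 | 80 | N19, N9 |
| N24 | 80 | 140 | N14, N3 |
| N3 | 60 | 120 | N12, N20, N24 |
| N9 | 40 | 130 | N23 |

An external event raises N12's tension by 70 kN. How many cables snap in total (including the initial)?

5

Round 1 — N12 at 170 > 150. N12 snaps.
  N12 sheds 170 kN to N14, N21, N3: 56 each (2 lost).
    N14: 100+56 = 156 > 130
    N21: 60+56 = 116 ≤ 150
    N3: 60+56 = 116 ≤ 120
Round 2 — N14 snaps.
  N14 sheds 156 kN to N20, N24: 78 each.
    N20: 60+78 = 138 > 130
    N24: 80+78 = 158 > 140
Round 3 — N20, N24 snap.
  N20 sheds 138 kN to N3: 138 each.
    N3: 116+138 = 254 > 120
  N24 sheds 158 kN to N3: 158 each.
    N3: 254+158 = 412 > 120
Round 4 — N3 snaps.
  N3 sheds 412 kN: no online neighbours, lost.
No further breaks.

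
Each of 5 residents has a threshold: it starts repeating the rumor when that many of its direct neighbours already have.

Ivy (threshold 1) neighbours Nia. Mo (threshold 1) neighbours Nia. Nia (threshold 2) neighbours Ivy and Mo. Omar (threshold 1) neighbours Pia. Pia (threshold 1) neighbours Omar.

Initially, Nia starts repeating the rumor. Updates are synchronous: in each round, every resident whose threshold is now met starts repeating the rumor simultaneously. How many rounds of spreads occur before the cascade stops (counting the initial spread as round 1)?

2

Round 1 — Nia starts repeating the rumor (initial).
Round 2 — checking thresholds:
  Ivy: 1 of 1 neighbours ≥ 1, starts repeating the rumor.
  Mo: 1 of 1 neighbours ≥ 1, starts repeating the rumor.
Round 3 — no new spreads; cascade stops.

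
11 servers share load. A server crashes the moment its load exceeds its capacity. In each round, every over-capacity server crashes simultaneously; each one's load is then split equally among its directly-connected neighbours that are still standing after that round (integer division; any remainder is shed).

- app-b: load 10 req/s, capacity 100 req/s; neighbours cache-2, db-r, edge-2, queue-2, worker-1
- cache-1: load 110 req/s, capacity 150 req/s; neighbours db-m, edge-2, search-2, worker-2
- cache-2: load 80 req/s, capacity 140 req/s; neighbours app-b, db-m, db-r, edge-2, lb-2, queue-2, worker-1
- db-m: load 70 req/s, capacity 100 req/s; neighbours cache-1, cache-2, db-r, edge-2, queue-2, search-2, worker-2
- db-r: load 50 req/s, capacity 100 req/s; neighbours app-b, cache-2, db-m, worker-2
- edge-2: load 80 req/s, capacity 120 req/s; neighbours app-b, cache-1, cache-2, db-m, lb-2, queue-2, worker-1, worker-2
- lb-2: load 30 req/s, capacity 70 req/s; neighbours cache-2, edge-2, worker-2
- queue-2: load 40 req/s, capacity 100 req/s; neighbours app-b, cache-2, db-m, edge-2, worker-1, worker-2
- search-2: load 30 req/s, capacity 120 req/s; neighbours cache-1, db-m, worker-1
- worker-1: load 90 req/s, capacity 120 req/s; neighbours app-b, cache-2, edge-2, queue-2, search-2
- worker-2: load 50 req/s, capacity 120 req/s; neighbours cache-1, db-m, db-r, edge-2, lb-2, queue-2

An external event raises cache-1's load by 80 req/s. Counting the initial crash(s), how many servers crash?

11

Round 1 — cache-1 at 190 > 150. cache-1 crashes.
  cache-1 sheds 190 req/s to db-m, edge-2, search-2, worker-2: 47 each (2 lost).
    db-m: 70+47 = 117 > 100
    edge-2: 80+47 = 127 > 120
    search-2: 30+47 = 77 ≤ 120
    worker-2: 50+47 = 97 ≤ 120
Round 2 — db-m, edge-2 crash.
  db-m sheds 117 req/s to cache-2, db-r, queue-2, search-2, worker-2: 23 each (2 lost).
    cache-2: 80+23 = 103 ≤ 140
    db-r: 50+23 = 73 ≤ 100
    queue-2: 40+23 = 63 ≤ 100
    search-2: 77+23 = 100 ≤ 120
    worker-2: 97+23 = 120 ≤ 120
  edge-2 sheds 127 req/s to app-b, cache-2, lb-2, queue-2, worker-1, worker-2: 21 each (1 lost).
    app-b: 10+21 = 31 ≤ 100
    cache-2: 103+21 = 124 ≤ 140
    lb-2: 30+21 = 51 ≤ 70
    queue-2: 63+21 = 84 ≤ 100
    worker-1: 90+21 = 111 ≤ 120
    worker-2: 120+21 = 141 > 120
Round 3 — worker-2 crashes.
  worker-2 sheds 141 req/s to db-r, lb-2, queue-2: 47 each.
    db-r: 73+47 = 120 > 100
    lb-2: 51+47 = 98 > 70
    queue-2: 84+47 = 131 > 100
Round 4 — db-r, lb-2, queue-2 crash.
  db-r sheds 120 req/s to app-b, cache-2: 60 each.
    app-b: 31+60 = 91 ≤ 100
    cache-2: 124+60 = 184 > 140
  lb-2 sheds 98 req/s to cache-2: 98 each.
    cache-2: 184+98 = 282 > 140
  queue-2 sheds 131 req/s to app-b, cache-2, worker-1: 43 each (2 lost).
    app-b: 91+43 = 134 > 100
    cache-2: 282+43 = 325 > 140
    worker-1: 111+43 = 154 > 120
Round 5 — app-b, cache-2, worker-1 crash.
  app-b sheds 134 req/s: no online neighbours, lost.
  cache-2 sheds 325 req/s: no online neighbours, lost.
  worker-1 sheds 154 req/s to search-2: 154 each.
    search-2: 100+154 = 254 > 120
Round 6 — search-2 crashes.
  search-2 sheds 254 req/s: no online neighbours, lost.
No further crashes.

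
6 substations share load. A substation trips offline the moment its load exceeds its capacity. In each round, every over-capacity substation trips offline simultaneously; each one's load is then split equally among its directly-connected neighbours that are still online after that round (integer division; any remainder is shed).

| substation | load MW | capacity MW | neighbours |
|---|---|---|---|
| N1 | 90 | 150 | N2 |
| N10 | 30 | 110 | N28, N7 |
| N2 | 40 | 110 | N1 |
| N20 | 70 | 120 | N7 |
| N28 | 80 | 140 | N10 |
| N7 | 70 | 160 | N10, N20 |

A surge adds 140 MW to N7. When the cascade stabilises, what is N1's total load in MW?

Round 1 — N7 at 210 > 160. N7 trips offline.
  N7 sheds 210 MW to N10, N20: 105 each.
    N10: 30+105 = 135 > 110
    N20: 70+105 = 175 > 120
Round 2 — N10, N20 trip offline.
  N10 sheds 135 MW to N28: 135 each.
    N28: 80+135 = 215 > 140
  N20 sheds 175 MW: no online neighbours, lost.
Round 3 — N28 trips offline.
  N28 sheds 215 MW: no online neighbours, lost.
No further trips.

90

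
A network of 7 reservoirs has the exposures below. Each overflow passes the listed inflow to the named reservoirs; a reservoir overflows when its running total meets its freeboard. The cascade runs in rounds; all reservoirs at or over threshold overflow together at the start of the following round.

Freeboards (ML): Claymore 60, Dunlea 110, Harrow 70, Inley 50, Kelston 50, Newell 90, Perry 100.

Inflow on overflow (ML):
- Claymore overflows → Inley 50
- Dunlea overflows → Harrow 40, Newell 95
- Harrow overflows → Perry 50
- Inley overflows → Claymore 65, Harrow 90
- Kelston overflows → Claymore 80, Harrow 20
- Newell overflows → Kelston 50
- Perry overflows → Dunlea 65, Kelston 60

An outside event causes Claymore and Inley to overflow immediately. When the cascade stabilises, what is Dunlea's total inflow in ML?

0

Round 1 — Claymore, Inley overflow (initial).
  Harrow: +90 → 90 ≥ 70
Round 2 — Harrow overflows.
  Perry: +50 → 50 < 100
No further overflows.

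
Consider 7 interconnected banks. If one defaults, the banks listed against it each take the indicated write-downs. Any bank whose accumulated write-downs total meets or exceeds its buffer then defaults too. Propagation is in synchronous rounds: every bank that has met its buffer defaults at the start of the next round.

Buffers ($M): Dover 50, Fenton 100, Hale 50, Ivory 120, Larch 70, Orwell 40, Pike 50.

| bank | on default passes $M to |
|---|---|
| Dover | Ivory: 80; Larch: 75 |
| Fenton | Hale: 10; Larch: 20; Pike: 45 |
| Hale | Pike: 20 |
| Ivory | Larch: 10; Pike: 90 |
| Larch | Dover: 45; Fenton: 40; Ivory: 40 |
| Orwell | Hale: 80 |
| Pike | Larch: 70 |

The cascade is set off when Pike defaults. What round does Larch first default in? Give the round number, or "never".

2

Round 1 — Pike defaults (initial).
  Larch: +70 → 70 ≥ 70
Round 2 — Larch defaults.
  Dover: +45 → 45 < 50
  Fenton: +40 → 40 < 100
  Ivory: +40 → 40 < 120
No further defaults.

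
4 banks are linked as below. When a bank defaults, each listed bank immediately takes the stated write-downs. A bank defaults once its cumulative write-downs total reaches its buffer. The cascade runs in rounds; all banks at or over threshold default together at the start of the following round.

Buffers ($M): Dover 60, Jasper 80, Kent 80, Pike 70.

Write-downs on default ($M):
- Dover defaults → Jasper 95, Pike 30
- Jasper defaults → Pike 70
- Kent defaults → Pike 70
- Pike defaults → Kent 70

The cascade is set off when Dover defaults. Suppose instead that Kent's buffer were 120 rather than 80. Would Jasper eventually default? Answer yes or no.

yes

With Kent's buffer at 120:
Round 1 — Dover defaults (initial).
  Jasper: +95 → 95 ≥ 80
  Pike: +30 → 30 < 70
Round 2 — Jasper defaults.
  Pike: +70 → 100 ≥ 70
Round 3 — Pike defaults.
  Kent: +70 → 70 < 120
No further defaults.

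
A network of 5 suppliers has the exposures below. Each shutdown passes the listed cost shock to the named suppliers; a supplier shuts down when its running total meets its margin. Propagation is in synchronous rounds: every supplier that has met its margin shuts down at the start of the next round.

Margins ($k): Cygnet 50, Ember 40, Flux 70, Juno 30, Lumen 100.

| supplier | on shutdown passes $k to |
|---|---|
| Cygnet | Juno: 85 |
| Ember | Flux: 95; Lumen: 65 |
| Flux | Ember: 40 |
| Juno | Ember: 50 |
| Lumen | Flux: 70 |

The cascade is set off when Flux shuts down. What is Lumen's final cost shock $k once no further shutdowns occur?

Round 1 — Flux shuts down (initial).
  Ember: +40 → 40 ≥ 40
Round 2 — Ember shuts down.
  Lumen: +65 → 65 < 100
No further shutdowns.

65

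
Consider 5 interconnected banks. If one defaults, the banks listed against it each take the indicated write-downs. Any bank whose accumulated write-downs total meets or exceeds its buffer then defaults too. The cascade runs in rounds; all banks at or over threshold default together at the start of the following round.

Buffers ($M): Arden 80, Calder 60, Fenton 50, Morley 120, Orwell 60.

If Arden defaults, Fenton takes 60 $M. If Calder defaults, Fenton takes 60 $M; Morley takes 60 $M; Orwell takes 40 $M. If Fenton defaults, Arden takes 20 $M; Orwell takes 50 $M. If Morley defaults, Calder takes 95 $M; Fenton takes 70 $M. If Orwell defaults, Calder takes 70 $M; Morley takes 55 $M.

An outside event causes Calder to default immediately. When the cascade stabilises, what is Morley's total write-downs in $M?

Round 1 — Calder defaults (initial).
  Fenton: +60 → 60 ≥ 50
  Morley: +60 → 60 < 120
  Orwell: +40 → 40 < 60
Round 2 — Fenton defaults.
  Arden: +20 → 20 < 80
  Orwell: +50 → 90 ≥ 60
Round 3 — Orwell defaults.
  Morley: +55 → 115 < 120
No further defaults.

115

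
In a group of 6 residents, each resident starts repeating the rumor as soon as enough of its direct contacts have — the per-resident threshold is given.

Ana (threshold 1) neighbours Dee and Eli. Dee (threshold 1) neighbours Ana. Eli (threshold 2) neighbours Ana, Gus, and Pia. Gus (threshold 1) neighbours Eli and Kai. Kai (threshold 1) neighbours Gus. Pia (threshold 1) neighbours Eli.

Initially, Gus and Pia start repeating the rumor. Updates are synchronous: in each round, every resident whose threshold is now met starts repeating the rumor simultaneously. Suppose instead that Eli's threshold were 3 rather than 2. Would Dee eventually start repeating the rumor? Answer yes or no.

no

With Eli's threshold at 3:
Round 1 — Gus, Pia start repeating the rumor (initial).
Round 2 — checking thresholds:
  Eli: 2 of 3 neighbours < 3, not yet.
  Kai: 1 of 1 neighbours ≥ 1, starts repeating the rumor.
Round 3 — no new spreads; cascade stops.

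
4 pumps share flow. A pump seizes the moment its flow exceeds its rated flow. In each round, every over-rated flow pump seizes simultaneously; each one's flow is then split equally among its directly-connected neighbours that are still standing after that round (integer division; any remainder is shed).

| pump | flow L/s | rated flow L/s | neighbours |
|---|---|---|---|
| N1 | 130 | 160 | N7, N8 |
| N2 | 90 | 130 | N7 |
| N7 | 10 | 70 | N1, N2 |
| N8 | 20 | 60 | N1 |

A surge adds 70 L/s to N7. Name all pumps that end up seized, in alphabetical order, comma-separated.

Round 1 — N7 at 80 > 70. N7 seizes.
  N7 sheds 80 L/s to N1, N2: 40 each.
    N1: 130+40 = 170 > 160
    N2: 90+40 = 130 ≤ 130
Round 2 — N1 seizes.
  N1 sheds 170 L/s to N8: 170 each.
    N8: 20+170 = 190 > 60
Round 3 — N8 seizes.
  N8 sheds 190 L/s: no online neighbours, lost.
No further seizures.

N1, N7, N8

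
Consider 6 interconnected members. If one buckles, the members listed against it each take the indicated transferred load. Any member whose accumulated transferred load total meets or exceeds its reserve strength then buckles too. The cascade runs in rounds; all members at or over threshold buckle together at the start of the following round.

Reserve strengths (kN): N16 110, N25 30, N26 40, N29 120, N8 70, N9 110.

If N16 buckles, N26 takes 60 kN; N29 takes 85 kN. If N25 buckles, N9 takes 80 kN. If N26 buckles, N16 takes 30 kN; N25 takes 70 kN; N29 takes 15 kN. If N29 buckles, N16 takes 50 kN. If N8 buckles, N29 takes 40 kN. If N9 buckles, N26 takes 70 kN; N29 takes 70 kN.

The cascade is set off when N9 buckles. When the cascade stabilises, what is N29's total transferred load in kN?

85

Round 1 — N9 buckles (initial).
  N26: +70 → 70 ≥ 40
  N29: +70 → 70 < 120
Round 2 — N26 buckles.
  N16: +30 → 30 < 110
  N25: +70 → 70 ≥ 30
  N29: +15 → 85 < 120
Round 3 — N25 buckles.
No further bucklings.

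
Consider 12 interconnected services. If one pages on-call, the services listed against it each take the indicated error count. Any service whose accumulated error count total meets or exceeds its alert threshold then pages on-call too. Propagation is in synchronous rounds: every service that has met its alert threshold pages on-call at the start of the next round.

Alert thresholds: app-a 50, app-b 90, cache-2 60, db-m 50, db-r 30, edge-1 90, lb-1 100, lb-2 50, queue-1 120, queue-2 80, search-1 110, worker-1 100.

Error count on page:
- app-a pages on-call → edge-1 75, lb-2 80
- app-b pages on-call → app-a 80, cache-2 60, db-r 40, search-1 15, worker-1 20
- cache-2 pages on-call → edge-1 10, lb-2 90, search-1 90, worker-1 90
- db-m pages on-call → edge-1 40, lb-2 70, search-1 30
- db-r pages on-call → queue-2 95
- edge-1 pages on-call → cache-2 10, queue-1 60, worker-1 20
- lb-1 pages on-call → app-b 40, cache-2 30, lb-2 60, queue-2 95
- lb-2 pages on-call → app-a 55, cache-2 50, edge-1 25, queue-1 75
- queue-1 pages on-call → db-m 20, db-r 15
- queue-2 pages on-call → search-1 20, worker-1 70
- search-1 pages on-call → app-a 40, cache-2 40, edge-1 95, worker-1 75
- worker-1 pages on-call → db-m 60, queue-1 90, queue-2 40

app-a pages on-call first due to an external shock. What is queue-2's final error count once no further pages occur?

40

Round 1 — app-a pages on-call (initial).
  edge-1: +75 → 75 < 90
  lb-2: +80 → 80 ≥ 50
Round 2 — lb-2 pages on-call.
  cache-2: +50 → 50 < 60
  edge-1: +25 → 100 ≥ 90
  queue-1: +75 → 75 < 120
Round 3 — edge-1 pages on-call.
  cache-2: +10 → 60 ≥ 60
  queue-1: +60 → 135 ≥ 120
  worker-1: +20 → 20 < 100
Round 4 — cache-2, queue-1 page on-call.
  db-m: +20 → 20 < 50
  db-r: +15 → 15 < 30
  search-1: +90 → 90 < 110
  worker-1: +90 → 110 ≥ 100
Round 5 — worker-1 pages on-call.
  db-m: +60 → 80 ≥ 50
  queue-2: +40 → 40 < 80
Round 6 — db-m pages on-call.
  search-1: +30 → 120 ≥ 110
Round 7 — search-1 pages on-call.
No further pages.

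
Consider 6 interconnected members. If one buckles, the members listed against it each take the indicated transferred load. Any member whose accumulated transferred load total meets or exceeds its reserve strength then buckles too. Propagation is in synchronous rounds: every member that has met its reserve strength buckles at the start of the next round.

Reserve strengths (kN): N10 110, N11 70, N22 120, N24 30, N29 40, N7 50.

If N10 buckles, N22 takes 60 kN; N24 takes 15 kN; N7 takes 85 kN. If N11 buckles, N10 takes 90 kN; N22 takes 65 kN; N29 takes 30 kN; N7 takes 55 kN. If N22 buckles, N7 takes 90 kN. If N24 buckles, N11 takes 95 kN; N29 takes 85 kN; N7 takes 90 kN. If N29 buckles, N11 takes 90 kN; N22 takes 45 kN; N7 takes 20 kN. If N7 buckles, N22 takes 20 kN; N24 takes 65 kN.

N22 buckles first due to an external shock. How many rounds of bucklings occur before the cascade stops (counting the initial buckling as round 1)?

Round 1 — N22 buckles (initial).
  N7: +90 → 90 ≥ 50
Round 2 — N7 buckles.
  N24: +65 → 65 ≥ 30
Round 3 — N24 buckles.
  N11: +95 → 95 ≥ 70
  N29: +85 → 85 ≥ 40
Round 4 — N11, N29 buckle.
  N10: +90 → 90 < 110
No further bucklings.

4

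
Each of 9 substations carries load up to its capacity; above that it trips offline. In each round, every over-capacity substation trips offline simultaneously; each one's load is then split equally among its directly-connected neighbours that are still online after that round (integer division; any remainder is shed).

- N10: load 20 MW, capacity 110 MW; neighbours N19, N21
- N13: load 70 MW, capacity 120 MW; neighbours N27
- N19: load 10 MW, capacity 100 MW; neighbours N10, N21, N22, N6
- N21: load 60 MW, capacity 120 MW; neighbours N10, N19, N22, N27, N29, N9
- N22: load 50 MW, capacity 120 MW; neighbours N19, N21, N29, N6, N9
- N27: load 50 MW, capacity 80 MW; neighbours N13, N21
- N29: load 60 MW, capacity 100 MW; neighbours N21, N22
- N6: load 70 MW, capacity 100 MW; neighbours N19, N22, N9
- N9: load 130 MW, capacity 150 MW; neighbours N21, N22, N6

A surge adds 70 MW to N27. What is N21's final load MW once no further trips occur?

Round 1 — N27 at 120 > 80. N27 trips offline.
  N27 sheds 120 MW to N13, N21: 60 each.
    N13: 70+60 = 130 > 120
    N21: 60+60 = 120 ≤ 120
Round 2 — N13 trips offline.
  N13 sheds 130 MW: no online neighbours, lost.
No further trips.

120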